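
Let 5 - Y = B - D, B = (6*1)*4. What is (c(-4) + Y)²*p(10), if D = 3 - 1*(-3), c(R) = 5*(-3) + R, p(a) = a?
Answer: 10240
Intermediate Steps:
c(R) = -15 + R
B = 24 (B = 6*4 = 24)
D = 6 (D = 3 + 3 = 6)
Y = -13 (Y = 5 - (24 - 1*6) = 5 - (24 - 6) = 5 - 1*18 = 5 - 18 = -13)
(c(-4) + Y)²*p(10) = ((-15 - 4) - 13)²*10 = (-19 - 13)²*10 = (-32)²*10 = 1024*10 = 10240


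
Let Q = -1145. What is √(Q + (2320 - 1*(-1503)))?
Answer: √2678 ≈ 51.749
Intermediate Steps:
√(Q + (2320 - 1*(-1503))) = √(-1145 + (2320 - 1*(-1503))) = √(-1145 + (2320 + 1503)) = √(-1145 + 3823) = √2678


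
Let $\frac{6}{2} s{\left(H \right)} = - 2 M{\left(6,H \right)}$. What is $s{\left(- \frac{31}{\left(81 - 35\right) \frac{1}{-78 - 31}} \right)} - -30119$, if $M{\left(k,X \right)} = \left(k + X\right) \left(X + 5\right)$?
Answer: $\frac{27468937}{1058} \approx 25963.0$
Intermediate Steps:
$M{\left(k,X \right)} = \left(5 + X\right) \left(X + k\right)$ ($M{\left(k,X \right)} = \left(X + k\right) \left(5 + X\right) = \left(5 + X\right) \left(X + k\right)$)
$s{\left(H \right)} = -20 - \frac{22 H}{3} - \frac{2 H^{2}}{3}$ ($s{\left(H \right)} = \frac{\left(-2\right) \left(H^{2} + 5 H + 5 \cdot 6 + H 6\right)}{3} = \frac{\left(-2\right) \left(H^{2} + 5 H + 30 + 6 H\right)}{3} = \frac{\left(-2\right) \left(30 + H^{2} + 11 H\right)}{3} = \frac{-60 - 22 H - 2 H^{2}}{3} = -20 - \frac{22 H}{3} - \frac{2 H^{2}}{3}$)
$s{\left(- \frac{31}{\left(81 - 35\right) \frac{1}{-78 - 31}} \right)} - -30119 = \left(-20 - \frac{22 \left(- \frac{31}{\left(81 - 35\right) \frac{1}{-78 - 31}}\right)}{3} - \frac{2 \left(- \frac{31}{\left(81 - 35\right) \frac{1}{-78 - 31}}\right)^{2}}{3}\right) - -30119 = \left(-20 - \frac{22 \left(- \frac{31}{46 \frac{1}{-109}}\right)}{3} - \frac{2 \left(- \frac{31}{46 \frac{1}{-109}}\right)^{2}}{3}\right) + 30119 = \left(-20 - \frac{22 \left(- \frac{31}{46 \left(- \frac{1}{109}\right)}\right)}{3} - \frac{2 \left(- \frac{31}{46 \left(- \frac{1}{109}\right)}\right)^{2}}{3}\right) + 30119 = \left(-20 - \frac{22 \left(- \frac{31}{- \frac{46}{109}}\right)}{3} - \frac{2 \left(- \frac{31}{- \frac{46}{109}}\right)^{2}}{3}\right) + 30119 = \left(-20 - \frac{22 \left(\left(-31\right) \left(- \frac{109}{46}\right)\right)}{3} - \frac{2 \left(\left(-31\right) \left(- \frac{109}{46}\right)\right)^{2}}{3}\right) + 30119 = \left(-20 - \frac{37169}{69} - \frac{2 \left(\frac{3379}{46}\right)^{2}}{3}\right) + 30119 = \left(-20 - \frac{37169}{69} - \frac{11417641}{3174}\right) + 30119 = - \frac{4396965}{1058} + 30119 = \frac{27468937}{1058}$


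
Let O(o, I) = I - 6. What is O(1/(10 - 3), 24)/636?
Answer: 3/106 ≈ 0.028302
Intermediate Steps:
O(o, I) = -6 + I
O(1/(10 - 3), 24)/636 = (-6 + 24)/636 = 18*(1/636) = 3/106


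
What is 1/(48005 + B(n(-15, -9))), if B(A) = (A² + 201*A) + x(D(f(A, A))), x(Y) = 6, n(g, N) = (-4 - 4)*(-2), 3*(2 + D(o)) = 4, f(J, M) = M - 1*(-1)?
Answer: 1/51483 ≈ 1.9424e-5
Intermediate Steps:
f(J, M) = 1 + M (f(J, M) = M + 1 = 1 + M)
D(o) = -⅔ (D(o) = -2 + (⅓)*4 = -2 + 4/3 = -⅔)
n(g, N) = 16 (n(g, N) = -8*(-2) = 16)
B(A) = 6 + A² + 201*A (B(A) = (A² + 201*A) + 6 = 6 + A² + 201*A)
1/(48005 + B(n(-15, -9))) = 1/(48005 + (6 + 16² + 201*16)) = 1/(48005 + (6 + 256 + 3216)) = 1/(48005 + 3478) = 1/51483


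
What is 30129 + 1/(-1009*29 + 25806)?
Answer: 104095694/3455 ≈ 30129.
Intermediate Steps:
30129 + 1/(-1009*29 + 25806) = 30129 + 1/(-29261 + 25806) = 30129 + 1/(-3455) = 30129 - 1/3455 = 104095694/3455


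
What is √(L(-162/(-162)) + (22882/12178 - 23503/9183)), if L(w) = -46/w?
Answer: I*√145947301236516342/55915287 ≈ 6.8323*I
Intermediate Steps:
√(L(-162/(-162)) + (22882/12178 - 23503/9183)) = √(-46/((-162/(-162))) + (22882/12178 - 23503/9183)) = √(-46/((-162*(-1/162))) + (22882*(1/12178) - 23503*1/9183)) = √(-46/1 + (11441/6089 - 23503/9183)) = √(-46*1 - 38047064/55915287) = √(-46 - 38047064/55915287) = √(-2610150266/55915287) = I*√145947301236516342/55915287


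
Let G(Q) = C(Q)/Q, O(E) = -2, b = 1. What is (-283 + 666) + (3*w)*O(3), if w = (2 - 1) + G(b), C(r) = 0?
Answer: 377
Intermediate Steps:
G(Q) = 0 (G(Q) = 0/Q = 0)
w = 1 (w = (2 - 1) + 0 = 1 + 0 = 1)
(-283 + 666) + (3*w)*O(3) = (-283 + 666) + (3*1)*(-2) = 383 + 3*(-2) = 383 - 6 = 377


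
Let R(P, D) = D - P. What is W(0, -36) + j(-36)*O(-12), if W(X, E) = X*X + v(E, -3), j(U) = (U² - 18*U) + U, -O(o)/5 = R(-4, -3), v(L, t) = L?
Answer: -9576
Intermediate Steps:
O(o) = -5 (O(o) = -5*(-3 - 1*(-4)) = -5*(-3 + 4) = -5*1 = -5)
j(U) = U² - 17*U
W(X, E) = E + X² (W(X, E) = X*X + E = X² + E = E + X²)
W(0, -36) + j(-36)*O(-12) = (-36 + 0²) - 36*(-17 - 36)*(-5) = (-36 + 0) - 36*(-53)*(-5) = -36 + 1908*(-5) = -36 - 9540 = -9576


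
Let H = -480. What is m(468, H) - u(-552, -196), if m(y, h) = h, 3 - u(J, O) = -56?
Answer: -539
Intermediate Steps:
u(J, O) = 59 (u(J, O) = 3 - 1*(-56) = 3 + 56 = 59)
m(468, H) - u(-552, -196) = -480 - 1*59 = -480 - 59 = -539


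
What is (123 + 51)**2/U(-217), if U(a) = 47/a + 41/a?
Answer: -1642473/22 ≈ -74658.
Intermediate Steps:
U(a) = 88/a
(123 + 51)**2/U(-217) = (123 + 51)**2/((88/(-217))) = 174**2/((88*(-1/217))) = 30276/(-88/217) = 30276*(-217/88) = -1642473/22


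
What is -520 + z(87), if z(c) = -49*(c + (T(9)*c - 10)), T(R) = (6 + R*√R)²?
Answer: -4646700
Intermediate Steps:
T(R) = (6 + R^(3/2))²
z(c) = 490 - 53410*c (z(c) = -49*(c + ((6 + 9^(3/2))²*c - 10)) = -49*(c + ((6 + 27)²*c - 10)) = -49*(c + (33²*c - 10)) = -49*(c + (1089*c - 10)) = -49*(c + (-10 + 1089*c)) = -49*(-10 + 1090*c) = 490 - 53410*c)
-520 + z(87) = -520 + (490 - 53410*87) = -520 + (490 - 4646670) = -520 - 4646180 = -4646700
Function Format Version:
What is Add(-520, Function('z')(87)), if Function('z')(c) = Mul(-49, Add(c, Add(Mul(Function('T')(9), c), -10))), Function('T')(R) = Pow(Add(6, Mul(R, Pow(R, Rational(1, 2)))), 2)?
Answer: -4646700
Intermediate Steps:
Function('T')(R) = Pow(Add(6, Pow(R, Rational(3, 2))), 2)
Function('z')(c) = Add(490, Mul(-53410, c)) (Function('z')(c) = Mul(-49, Add(c, Add(Mul(Pow(Add(6, Pow(9, Rational(3, 2))), 2), c), -10))) = Mul(-49, Add(c, Add(Mul(Pow(Add(6, 27), 2), c), -10))) = Mul(-49, Add(c, Add(Mul(Pow(33, 2), c), -10))) = Mul(-49, Add(c, Add(Mul(1089, c), -10))) = Mul(-49, Add(c, Add(-10, Mul(1089, c)))) = Mul(-49, Add(-10, Mul(1090, c))) = Add(490, Mul(-53410, c)))
Add(-520, Function('z')(87)) = Add(-520, Add(490, Mul(-53410, 87))) = Add(-520, Add(490, -4646670)) = Add(-520, -4646180) = -4646700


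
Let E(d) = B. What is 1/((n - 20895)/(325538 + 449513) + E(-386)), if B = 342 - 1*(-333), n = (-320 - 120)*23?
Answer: 775051/523128410 ≈ 0.0014816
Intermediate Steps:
n = -10120 (n = -440*23 = -10120)
B = 675 (B = 342 + 333 = 675)
E(d) = 675
1/((n - 20895)/(325538 + 449513) + E(-386)) = 1/((-10120 - 20895)/(325538 + 449513) + 675) = 1/(-31015/775051 + 675) = 1/(523128410/775051) = 775051/523128410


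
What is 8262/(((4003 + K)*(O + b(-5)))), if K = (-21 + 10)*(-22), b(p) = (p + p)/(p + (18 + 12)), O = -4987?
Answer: -2754/7057171 ≈ -0.00039024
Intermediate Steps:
b(p) = 2*p/(30 + p) (b(p) = (2*p)/(p + 30) = (2*p)/(30 + p) = 2*p/(30 + p))
K = 242 (K = -11*(-22) = 242)
8262/(((4003 + K)*(O + b(-5)))) = 8262/(((4003 + 242)*(-4987 + 2*(-5)/(30 - 5)))) = 8262/((4245*(-4987 + 2*(-5)/25))) = 8262/((4245*(-4987 + 2*(-5)*(1/25)))) = 8262/((4245*(-4987 - 2/5))) = 8262/((4245*(-24937/5))) = 8262/(-21171513) = 8262*(-1/21171513) = -2754/7057171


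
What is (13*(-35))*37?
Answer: -16835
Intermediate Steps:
(13*(-35))*37 = -455*37 = -16835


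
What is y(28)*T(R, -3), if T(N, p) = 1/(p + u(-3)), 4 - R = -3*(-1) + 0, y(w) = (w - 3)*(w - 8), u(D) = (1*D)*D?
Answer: 250/3 ≈ 83.333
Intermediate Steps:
u(D) = D**2 (u(D) = D*D = D**2)
y(w) = (-8 + w)*(-3 + w) (y(w) = (-3 + w)*(-8 + w) = (-8 + w)*(-3 + w))
R = 1 (R = 4 - (-3*(-1) + 0) = 4 - (3 + 0) = 4 - 1*3 = 4 - 3 = 1)
T(N, p) = 1/(9 + p) (T(N, p) = 1/(p + (-3)**2) = 1/(p + 9) = 1/(9 + p))
y(28)*T(R, -3) = (24 + 28**2 - 11*28)/(9 - 3) = (24 + 784 - 308)/6 = 500*(1/6) = 250/3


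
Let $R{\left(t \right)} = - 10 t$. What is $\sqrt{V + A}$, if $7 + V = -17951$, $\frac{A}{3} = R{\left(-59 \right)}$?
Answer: $2 i \sqrt{4047} \approx 127.23 i$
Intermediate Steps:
$A = 1770$ ($A = 3 \left(\left(-10\right) \left(-59\right)\right) = 3 \cdot 590 = 1770$)
$V = -17958$ ($V = -7 - 17951 = -17958$)
$\sqrt{V + A} = \sqrt{-17958 + 1770} = \sqrt{-16188} = 2 i \sqrt{4047}$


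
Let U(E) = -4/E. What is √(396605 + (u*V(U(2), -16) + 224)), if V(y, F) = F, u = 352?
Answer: √391197 ≈ 625.46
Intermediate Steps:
√(396605 + (u*V(U(2), -16) + 224)) = √(396605 + (352*(-16) + 224)) = √(396605 + (-5632 + 224)) = √(396605 - 5408) = √391197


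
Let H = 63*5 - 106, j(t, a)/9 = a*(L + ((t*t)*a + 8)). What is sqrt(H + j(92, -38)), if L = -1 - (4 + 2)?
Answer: sqrt(109998011) ≈ 10488.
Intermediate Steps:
L = -7 (L = -1 - 1*6 = -1 - 6 = -7)
j(t, a) = 9*a*(1 + a*t**2) (j(t, a) = 9*(a*(-7 + ((t*t)*a + 8))) = 9*(a*(-7 + (t**2*a + 8))) = 9*(a*(-7 + (a*t**2 + 8))) = 9*(a*(-7 + (8 + a*t**2))) = 9*(a*(1 + a*t**2)) = 9*a*(1 + a*t**2))
H = 209 (H = 315 - 106 = 209)
sqrt(H + j(92, -38)) = sqrt(209 + 9*(-38)*(1 - 38*92**2)) = sqrt(209 + 9*(-38)*(1 - 38*8464)) = sqrt(209 + 9*(-38)*(1 - 321632)) = sqrt(209 + 9*(-38)*(-321631)) = sqrt(209 + 109997802) = sqrt(109998011)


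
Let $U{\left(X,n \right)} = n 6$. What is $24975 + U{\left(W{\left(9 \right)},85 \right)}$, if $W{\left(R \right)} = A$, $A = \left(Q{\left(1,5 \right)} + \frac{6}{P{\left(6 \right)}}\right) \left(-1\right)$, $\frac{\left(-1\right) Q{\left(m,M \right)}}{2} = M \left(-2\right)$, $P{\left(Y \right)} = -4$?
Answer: $25485$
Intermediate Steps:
$Q{\left(m,M \right)} = 4 M$ ($Q{\left(m,M \right)} = - 2 M \left(-2\right) = - 2 \left(- 2 M\right) = 4 M$)
$A = - \frac{37}{2}$ ($A = \left(4 \cdot 5 + \frac{6}{-4}\right) \left(-1\right) = \left(20 + 6 \left(- \frac{1}{4}\right)\right) \left(-1\right) = \left(20 - \frac{3}{2}\right) \left(-1\right) = \frac{37}{2} \left(-1\right) = - \frac{37}{2} \approx -18.5$)
$W{\left(R \right)} = - \frac{37}{2}$
$U{\left(X,n \right)} = 6 n$
$24975 + U{\left(W{\left(9 \right)},85 \right)} = 24975 + 6 \cdot 85 = 24975 + 510 = 25485$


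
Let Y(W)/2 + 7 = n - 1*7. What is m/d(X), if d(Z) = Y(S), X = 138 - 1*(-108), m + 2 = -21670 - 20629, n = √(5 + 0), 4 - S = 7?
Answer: 296107/191 + 42301*√5/382 ≈ 1797.9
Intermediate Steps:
S = -3 (S = 4 - 1*7 = 4 - 7 = -3)
n = √5 ≈ 2.2361
m = -42301 (m = -2 + (-21670 - 20629) = -2 - 42299 = -42301)
X = 246 (X = 138 + 108 = 246)
Y(W) = -28 + 2*√5 (Y(W) = -14 + 2*(√5 - 1*7) = -14 + 2*(√5 - 7) = -14 + 2*(-7 + √5) = -14 + (-14 + 2*√5) = -28 + 2*√5)
d(Z) = -28 + 2*√5
m/d(X) = -42301/(-28 + 2*√5)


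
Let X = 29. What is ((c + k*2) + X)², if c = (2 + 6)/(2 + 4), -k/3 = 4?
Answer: 361/9 ≈ 40.111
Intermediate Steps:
k = -12 (k = -3*4 = -12)
c = 4/3 (c = 8/6 = 8*(⅙) = 4/3 ≈ 1.3333)
((c + k*2) + X)² = ((4/3 - 12*2) + 29)² = ((4/3 - 24) + 29)² = (-68/3 + 29)² = (19/3)² = 361/9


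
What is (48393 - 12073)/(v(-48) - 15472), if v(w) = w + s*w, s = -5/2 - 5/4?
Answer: -1816/767 ≈ -2.3677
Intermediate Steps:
s = -15/4 (s = -5*½ - 5*¼ = -5/2 - 5/4 = -15/4 ≈ -3.7500)
v(w) = -11*w/4 (v(w) = w - 15*w/4 = -11*w/4)
(48393 - 12073)/(v(-48) - 15472) = (48393 - 12073)/(-11/4*(-48) - 15472) = 36320/(132 - 15472) = 36320/(-15340) = 36320*(-1/15340) = -1816/767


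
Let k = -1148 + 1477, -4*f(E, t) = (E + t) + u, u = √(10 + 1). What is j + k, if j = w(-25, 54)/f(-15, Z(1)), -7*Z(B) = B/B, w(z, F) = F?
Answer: 3679585/10697 + 10584*√11/10697 ≈ 347.26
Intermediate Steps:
Z(B) = -⅐ (Z(B) = -B/(7*B) = -⅐*1 = -⅐)
u = √11 ≈ 3.3166
f(E, t) = -E/4 - t/4 - √11/4 (f(E, t) = -((E + t) + √11)/4 = -(E + t + √11)/4 = -E/4 - t/4 - √11/4)
k = 329
j = 54/(53/14 - √11/4) (j = 54/(-¼*(-15) - ¼*(-⅐) - √11/4) = 54/(15/4 + 1/28 - √11/4) = 54/(53/14 - √11/4) ≈ 18.264)
j + k = (160272/10697 + 10584*√11/10697) + 329 = 3679585/10697 + 10584*√11/10697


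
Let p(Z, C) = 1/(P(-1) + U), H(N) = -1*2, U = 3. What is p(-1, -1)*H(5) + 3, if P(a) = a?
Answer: 2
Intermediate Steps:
H(N) = -2
p(Z, C) = ½ (p(Z, C) = 1/(-1 + 3) = 1/2 = ½)
p(-1, -1)*H(5) + 3 = (½)*(-2) + 3 = -1 + 3 = 2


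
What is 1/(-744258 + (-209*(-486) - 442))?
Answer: -1/643126 ≈ -1.5549e-6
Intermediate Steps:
1/(-744258 + (-209*(-486) - 442)) = 1/(-744258 + (101574 - 442)) = 1/(-744258 + 101132) = 1/(-643126) = -1/643126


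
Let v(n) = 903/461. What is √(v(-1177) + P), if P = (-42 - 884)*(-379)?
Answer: √74585511317/461 ≈ 592.42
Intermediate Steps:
P = 350954 (P = -926*(-379) = 350954)
v(n) = 903/461 (v(n) = 903*(1/461) = 903/461)
√(v(-1177) + P) = √(903/461 + 350954) = √(161790697/461) = √74585511317/461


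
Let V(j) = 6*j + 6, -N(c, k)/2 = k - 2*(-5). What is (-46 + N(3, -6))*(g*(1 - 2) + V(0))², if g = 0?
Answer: -1944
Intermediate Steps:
N(c, k) = -20 - 2*k (N(c, k) = -2*(k - 2*(-5)) = -2*(k + 10) = -2*(10 + k) = -20 - 2*k)
V(j) = 6 + 6*j
(-46 + N(3, -6))*(g*(1 - 2) + V(0))² = (-46 + (-20 - 2*(-6)))*(0*(1 - 2) + (6 + 6*0))² = (-46 + (-20 + 12))*(0*(-1) + (6 + 0))² = (-46 - 8)*(0 + 6)² = -54*6² = -54*36 = -1944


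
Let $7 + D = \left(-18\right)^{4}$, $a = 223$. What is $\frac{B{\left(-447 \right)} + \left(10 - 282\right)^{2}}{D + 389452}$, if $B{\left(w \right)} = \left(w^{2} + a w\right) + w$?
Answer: $\frac{173665}{494421} \approx 0.35125$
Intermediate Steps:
$B{\left(w \right)} = w^{2} + 224 w$ ($B{\left(w \right)} = \left(w^{2} + 223 w\right) + w = w^{2} + 224 w$)
$D = 104969$ ($D = -7 + \left(-18\right)^{4} = -7 + 104976 = 104969$)
$\frac{B{\left(-447 \right)} + \left(10 - 282\right)^{2}}{D + 389452} = \frac{- 447 \left(224 - 447\right) + \left(10 - 282\right)^{2}}{104969 + 389452} = \frac{\left(-447\right) \left(-223\right) + \left(-272\right)^{2}}{494421} = \left(99681 + 73984\right) \frac{1}{494421} = 173665 \cdot \frac{1}{494421} = \frac{173665}{494421}$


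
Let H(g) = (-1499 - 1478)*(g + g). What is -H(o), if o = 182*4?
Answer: 4334512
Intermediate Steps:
o = 728
H(g) = -5954*g
-H(o) = -(-5954)*728 = -1*(-4334512) = 4334512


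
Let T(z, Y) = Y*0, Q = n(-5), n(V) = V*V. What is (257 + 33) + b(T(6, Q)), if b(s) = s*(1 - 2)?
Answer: 290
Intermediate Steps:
n(V) = V²
Q = 25 (Q = (-5)² = 25)
T(z, Y) = 0
b(s) = -s (b(s) = s*(-1) = -s)
(257 + 33) + b(T(6, Q)) = (257 + 33) - 1*0 = 290 + 0 = 290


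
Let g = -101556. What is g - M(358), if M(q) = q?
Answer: -101914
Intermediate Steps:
g - M(358) = -101556 - 1*358 = -101556 - 358 = -101914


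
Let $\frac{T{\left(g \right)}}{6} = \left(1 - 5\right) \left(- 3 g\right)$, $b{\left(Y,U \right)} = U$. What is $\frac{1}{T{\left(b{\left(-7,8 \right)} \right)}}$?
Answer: $\frac{1}{576} \approx 0.0017361$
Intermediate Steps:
$T{\left(g \right)} = 72 g$ ($T{\left(g \right)} = 6 \left(1 - 5\right) \left(- 3 g\right) = 6 \left(- 4 \left(- 3 g\right)\right) = 6 \cdot 12 g = 72 g$)
$\frac{1}{T{\left(b{\left(-7,8 \right)} \right)}} = \frac{1}{72 \cdot 8} = \frac{1}{576}$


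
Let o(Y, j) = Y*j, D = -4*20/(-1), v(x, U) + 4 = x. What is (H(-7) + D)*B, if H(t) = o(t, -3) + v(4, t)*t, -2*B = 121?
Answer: -12221/2 ≈ -6110.5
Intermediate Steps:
B = -121/2 (B = -½*121 = -121/2 ≈ -60.500)
v(x, U) = -4 + x
D = 80 (D = -80*(-1) = 80)
H(t) = -3*t (H(t) = t*(-3) + (-4 + 4)*t = -3*t + 0*t = -3*t + 0 = -3*t)
(H(-7) + D)*B = (-3*(-7) + 80)*(-121/2) = (21 + 80)*(-121/2) = 101*(-121/2) = -12221/2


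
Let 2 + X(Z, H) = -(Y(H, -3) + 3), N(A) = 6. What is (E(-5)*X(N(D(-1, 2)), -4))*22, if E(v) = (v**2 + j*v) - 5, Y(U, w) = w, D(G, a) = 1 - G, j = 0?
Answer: -880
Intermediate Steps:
E(v) = -5 + v**2 (E(v) = (v**2 + 0*v) - 5 = (v**2 + 0) - 5 = v**2 - 5 = -5 + v**2)
X(Z, H) = -2 (X(Z, H) = -2 - (-3 + 3) = -2 - 1*0 = -2 + 0 = -2)
(E(-5)*X(N(D(-1, 2)), -4))*22 = ((-5 + (-5)**2)*(-2))*22 = ((-5 + 25)*(-2))*22 = (20*(-2))*22 = -40*22 = -880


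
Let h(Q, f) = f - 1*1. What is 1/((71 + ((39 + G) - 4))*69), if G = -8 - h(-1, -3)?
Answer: 1/7038 ≈ 0.00014209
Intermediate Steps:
h(Q, f) = -1 + f (h(Q, f) = f - 1 = -1 + f)
G = -4 (G = -8 - (-1 - 3) = -8 - 1*(-4) = -8 + 4 = -4)
1/((71 + ((39 + G) - 4))*69) = 1/((71 + ((39 - 4) - 4))*69) = 1/((71 + (35 - 4))*69) = 1/((71 + 31)*69) = 1/(102*69) = 1/7038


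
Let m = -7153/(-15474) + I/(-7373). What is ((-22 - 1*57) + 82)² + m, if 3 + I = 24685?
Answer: 697618019/114089802 ≈ 6.1146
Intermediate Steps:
I = 24682 (I = -3 + 24685 = 24682)
m = -329190199/114089802 (m = -7153/(-15474) + 24682/(-7373) = -7153*(-1/15474) + 24682*(-1/7373) = 7153/15474 - 24682/7373 = -329190199/114089802 ≈ -2.8854)
((-22 - 1*57) + 82)² + m = ((-22 - 1*57) + 82)² - 329190199/114089802 = ((-22 - 57) + 82)² - 329190199/114089802 = (-79 + 82)² - 329190199/114089802 = 3² - 329190199/114089802 = 9 - 329190199/114089802 = 697618019/114089802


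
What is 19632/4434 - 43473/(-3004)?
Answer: 41955635/2219956 ≈ 18.899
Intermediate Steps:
19632/4434 - 43473/(-3004) = 19632*(1/4434) - 43473*(-1/3004) = 3272/739 + 43473/3004 = 41955635/2219956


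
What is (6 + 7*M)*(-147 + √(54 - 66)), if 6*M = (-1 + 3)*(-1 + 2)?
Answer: -1225 + 50*I*√3/3 ≈ -1225.0 + 28.868*I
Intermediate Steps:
M = ⅓ (M = ((-1 + 3)*(-1 + 2))/6 = (2*1)/6 = (⅙)*2 = ⅓ ≈ 0.33333)
(6 + 7*M)*(-147 + √(54 - 66)) = (6 + 7*(⅓))*(-147 + √(54 - 66)) = (6 + 7/3)*(-147 + √(-12)) = 25*(-147 + 2*I*√3)/3 = -1225 + 50*I*√3/3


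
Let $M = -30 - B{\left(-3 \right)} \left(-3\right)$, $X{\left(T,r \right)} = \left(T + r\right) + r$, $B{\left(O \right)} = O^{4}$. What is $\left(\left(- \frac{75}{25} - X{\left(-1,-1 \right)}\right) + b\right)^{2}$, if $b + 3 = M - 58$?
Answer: $23104$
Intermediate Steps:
$X{\left(T,r \right)} = T + 2 r$
$M = 213$ ($M = -30 - \left(-3\right)^{4} \left(-3\right) = -30 - 81 \left(-3\right) = -30 - -243 = -30 + 243 = 213$)
$b = 152$ ($b = -3 + \left(213 - 58\right) = -3 + 155 = 152$)
$\left(\left(- \frac{75}{25} - X{\left(-1,-1 \right)}\right) + b\right)^{2} = \left(\left(- \frac{75}{25} - \left(-1 + 2 \left(-1\right)\right)\right) + 152\right)^{2} = \left(\left(\left(-75\right) \frac{1}{25} - \left(-1 - 2\right)\right) + 152\right)^{2} = \left(\left(-3 - -3\right) + 152\right)^{2} = \left(\left(-3 + 3\right) + 152\right)^{2} = \left(0 + 152\right)^{2} = 152^{2} = 23104$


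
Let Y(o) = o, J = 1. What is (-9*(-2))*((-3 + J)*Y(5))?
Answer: -180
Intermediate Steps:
(-9*(-2))*((-3 + J)*Y(5)) = (-9*(-2))*((-3 + 1)*5) = 18*(-2*5) = 18*(-10) = -180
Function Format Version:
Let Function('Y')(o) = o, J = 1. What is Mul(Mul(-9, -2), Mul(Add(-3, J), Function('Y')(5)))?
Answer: -180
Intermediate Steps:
Mul(Mul(-9, -2), Mul(Add(-3, J), Function('Y')(5))) = Mul(Mul(-9, -2), Mul(Add(-3, 1), 5)) = Mul(18, Mul(-2, 5)) = Mul(18, -10) = -180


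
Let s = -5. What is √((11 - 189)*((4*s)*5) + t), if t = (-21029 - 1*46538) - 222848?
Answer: I*√272615 ≈ 522.13*I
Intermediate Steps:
t = -290415 (t = (-21029 - 46538) - 222848 = -67567 - 222848 = -290415)
√((11 - 189)*((4*s)*5) + t) = √((11 - 189)*((4*(-5))*5) - 290415) = √(-(-3560)*5 - 290415) = √(-178*(-100) - 290415) = √(17800 - 290415) = √(-272615) = I*√272615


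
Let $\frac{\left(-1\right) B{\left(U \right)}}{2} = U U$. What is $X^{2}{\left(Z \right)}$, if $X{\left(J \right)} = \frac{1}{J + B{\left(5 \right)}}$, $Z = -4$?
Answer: $\frac{1}{2916} \approx 0.00034294$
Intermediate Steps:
$B{\left(U \right)} = - 2 U^{2}$ ($B{\left(U \right)} = - 2 U U = - 2 U^{2}$)
$X{\left(J \right)} = \frac{1}{-50 + J}$ ($X{\left(J \right)} = \frac{1}{J - 2 \cdot 5^{2}} = \frac{1}{J - 50} = \frac{1}{-50 + J}$)
$X^{2}{\left(Z \right)} = \left(\frac{1}{-50 - 4}\right)^{2} = \left(\frac{1}{-54}\right)^{2} = \left(- \frac{1}{54}\right)^{2} = \frac{1}{2916}$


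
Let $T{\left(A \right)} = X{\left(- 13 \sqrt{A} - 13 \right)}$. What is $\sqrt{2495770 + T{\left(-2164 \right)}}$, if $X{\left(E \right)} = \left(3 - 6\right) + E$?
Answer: $\sqrt{2495754 - 26 i \sqrt{541}} \approx 1579.8 - 0.19 i$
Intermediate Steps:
$X{\left(E \right)} = -3 + E$
$T{\left(A \right)} = -16 - 13 \sqrt{A}$ ($T{\left(A \right)} = -3 - \left(13 + 13 \sqrt{A}\right) = -16 - 13 \sqrt{A}$)
$\sqrt{2495770 + T{\left(-2164 \right)}} = \sqrt{2495770 - \left(16 + 13 \sqrt{-2164}\right)} = \sqrt{2495770 - \left(16 + 13 \cdot 2 i \sqrt{541}\right)} = \sqrt{2495770 - \left(16 + 26 i \sqrt{541}\right)} = \sqrt{2495754 - 26 i \sqrt{541}}$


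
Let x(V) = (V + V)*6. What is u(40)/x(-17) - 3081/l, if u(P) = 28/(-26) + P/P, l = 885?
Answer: -2723309/782340 ≈ -3.4810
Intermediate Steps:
x(V) = 12*V (x(V) = (2*V)*6 = 12*V)
u(P) = -1/13 (u(P) = 28*(-1/26) + 1 = -14/13 + 1 = -1/13)
u(40)/x(-17) - 3081/l = -1/(13*(12*(-17))) - 3081/885 = -1/13/(-204) - 3081*1/885 = -1/13*(-1/204) - 1027/295 = 1/2652 - 1027/295 = -2723309/782340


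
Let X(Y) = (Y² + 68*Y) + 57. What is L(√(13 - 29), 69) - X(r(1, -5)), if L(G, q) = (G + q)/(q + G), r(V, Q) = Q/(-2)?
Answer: -929/4 ≈ -232.25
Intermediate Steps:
r(V, Q) = -Q/2 (r(V, Q) = Q*(-½) = -Q/2)
L(G, q) = 1 (L(G, q) = (G + q)/(G + q) = 1)
X(Y) = 57 + Y² + 68*Y
L(√(13 - 29), 69) - X(r(1, -5)) = 1 - (57 + (-½*(-5))² + 68*(-½*(-5))) = 1 - (57 + (5/2)² + 68*(5/2)) = 1 - (57 + 25/4 + 170) = 1 - 1*933/4 = 1 - 933/4 = -929/4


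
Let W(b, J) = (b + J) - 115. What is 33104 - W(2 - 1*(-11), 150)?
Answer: 33056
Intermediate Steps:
W(b, J) = -115 + J + b (W(b, J) = (J + b) - 115 = -115 + J + b)
33104 - W(2 - 1*(-11), 150) = 33104 - (-115 + 150 + (2 - 1*(-11))) = 33104 - (-115 + 150 + (2 + 11)) = 33104 - (-115 + 150 + 13) = 33104 - 1*48 = 33104 - 48 = 33056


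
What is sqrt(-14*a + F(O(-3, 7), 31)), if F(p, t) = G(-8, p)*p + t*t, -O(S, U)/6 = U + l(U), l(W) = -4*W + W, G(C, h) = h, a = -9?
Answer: sqrt(8143) ≈ 90.239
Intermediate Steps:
l(W) = -3*W
O(S, U) = 12*U (O(S, U) = -6*(U - 3*U) = -(-12)*U = 12*U)
F(p, t) = p**2 + t**2 (F(p, t) = p*p + t*t = p**2 + t**2)
sqrt(-14*a + F(O(-3, 7), 31)) = sqrt(-14*(-9) + ((12*7)**2 + 31**2)) = sqrt(126 + (84**2 + 961)) = sqrt(126 + (7056 + 961)) = sqrt(126 + 8017) = sqrt(8143)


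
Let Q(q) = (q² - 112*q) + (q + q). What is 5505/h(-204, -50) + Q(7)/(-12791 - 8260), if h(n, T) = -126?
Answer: -12866101/294714 ≈ -43.656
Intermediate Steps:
Q(q) = q² - 110*q (Q(q) = (q² - 112*q) + 2*q = q² - 110*q)
5505/h(-204, -50) + Q(7)/(-12791 - 8260) = 5505/(-126) + (7*(-110 + 7))/(-12791 - 8260) = 5505*(-1/126) + (7*(-103))/(-21051) = -1835/42 - 721*(-1/21051) = -1835/42 + 721/21051 = -12866101/294714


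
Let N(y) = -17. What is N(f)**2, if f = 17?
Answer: 289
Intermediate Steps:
N(f)**2 = (-17)**2 = 289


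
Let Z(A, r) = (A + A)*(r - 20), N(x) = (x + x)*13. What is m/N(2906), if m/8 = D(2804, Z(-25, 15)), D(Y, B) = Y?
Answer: 5608/18889 ≈ 0.29689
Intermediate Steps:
N(x) = 26*x (N(x) = (2*x)*13 = 26*x)
Z(A, r) = 2*A*(-20 + r) (Z(A, r) = (2*A)*(-20 + r) = 2*A*(-20 + r))
m = 22432 (m = 8*2804 = 22432)
m/N(2906) = 22432/((26*2906)) = 22432/75556 = 22432*(1/75556) = 5608/18889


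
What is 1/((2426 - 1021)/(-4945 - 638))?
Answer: -5583/1405 ≈ -3.9737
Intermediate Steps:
1/((2426 - 1021)/(-4945 - 638)) = 1/(1405/(-5583)) = 1/(1405*(-1/5583)) = 1/(-1405/5583) = -5583/1405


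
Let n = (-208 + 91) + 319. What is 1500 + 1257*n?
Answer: 255414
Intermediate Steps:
n = 202 (n = -117 + 319 = 202)
1500 + 1257*n = 1500 + 1257*202 = 1500 + 253914 = 255414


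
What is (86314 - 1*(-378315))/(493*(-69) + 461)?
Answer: -464629/33556 ≈ -13.846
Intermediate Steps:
(86314 - 1*(-378315))/(493*(-69) + 461) = (86314 + 378315)/(-34017 + 461) = 464629/(-33556) = 464629*(-1/33556) = -464629/33556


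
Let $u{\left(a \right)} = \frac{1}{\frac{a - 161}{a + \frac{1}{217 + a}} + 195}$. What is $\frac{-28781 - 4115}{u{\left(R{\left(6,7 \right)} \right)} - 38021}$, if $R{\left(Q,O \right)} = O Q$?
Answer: $\frac{68771851264}{79486083385} \approx 0.86521$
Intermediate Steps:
$u{\left(a \right)} = \frac{1}{195 + \frac{-161 + a}{a + \frac{1}{217 + a}}}$ ($u{\left(a \right)} = \frac{1}{\frac{-161 + a}{a + \frac{1}{217 + a}} + 195} = \frac{1}{195 + \frac{-161 + a}{a + \frac{1}{217 + a}}}$)
$\frac{-28781 - 4115}{u{\left(R{\left(6,7 \right)} \right)} - 38021} = \frac{-28781 - 4115}{\frac{1 + \left(7 \cdot 6\right)^{2} + 217 \cdot 7 \cdot 6}{-34742 + 196 \left(7 \cdot 6\right)^{2} + 42371 \cdot 7 \cdot 6} - 38021} = - \frac{32896}{\frac{1 + 42^{2} + 217 \cdot 42}{-34742 + 196 \cdot 42^{2} + 42371 \cdot 42} - 38021} = - \frac{32896}{\frac{1 + 1764 + 9114}{-34742 + 196 \cdot 1764 + 1779582} - 38021} = - \frac{32896}{\frac{1}{-34742 + 345744 + 1779582} \cdot 10879 - 38021} = - \frac{32896}{\frac{1}{2090584} \cdot 10879 - 38021} = - \frac{32896}{\frac{10879}{2090584} - 38021} = - \frac{32896}{- \frac{79486083385}{2090584}} = \left(-32896\right) \left(- \frac{2090584}{79486083385}\right) = \frac{68771851264}{79486083385}$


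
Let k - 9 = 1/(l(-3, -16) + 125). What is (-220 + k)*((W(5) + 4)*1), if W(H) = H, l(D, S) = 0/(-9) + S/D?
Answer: -742482/391 ≈ -1898.9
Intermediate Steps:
l(D, S) = S/D (l(D, S) = 0*(-1/9) + S/D = 0 + S/D = S/D)
k = 3522/391 (k = 9 + 1/(-16/(-3) + 125) = 9 + 1/(-16*(-1/3) + 125) = 9 + 1/(16/3 + 125) = 9 + 1/(391/3) = 9 + 3/391 = 3522/391 ≈ 9.0077)
(-220 + k)*((W(5) + 4)*1) = (-220 + 3522/391)*((5 + 4)*1) = -742482/391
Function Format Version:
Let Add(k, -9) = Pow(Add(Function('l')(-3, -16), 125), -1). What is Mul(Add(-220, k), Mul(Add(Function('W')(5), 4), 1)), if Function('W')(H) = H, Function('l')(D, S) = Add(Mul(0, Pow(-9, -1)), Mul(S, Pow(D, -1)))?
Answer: Rational(-742482, 391) ≈ -1898.9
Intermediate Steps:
Function('l')(D, S) = Mul(S, Pow(D, -1)) (Function('l')(D, S) = Add(Mul(0, Rational(-1, 9)), Mul(S, Pow(D, -1))) = Add(0, Mul(S, Pow(D, -1))) = Mul(S, Pow(D, -1)))
k = Rational(3522, 391) (k = Add(9, Pow(Add(Mul(-16, Pow(-3, -1)), 125), -1)) = Add(9, Pow(Add(Mul(-16, Rational(-1, 3)), 125), -1)) = Add(9, Pow(Add(Rational(16, 3), 125), -1)) = Add(9, Pow(Rational(391, 3), -1)) = Add(9, Rational(3, 391)) = Rational(3522, 391) ≈ 9.0077)
Mul(Add(-220, k), Mul(Add(Function('W')(5), 4), 1)) = Mul(Add(-220, Rational(3522, 391)), Mul(Add(5, 4), 1)) = Mul(Rational(-82498, 391), Mul(9, 1)) = Mul(Rational(-82498, 391), 9) = Rational(-742482, 391)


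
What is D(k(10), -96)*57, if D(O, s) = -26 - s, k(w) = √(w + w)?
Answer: 3990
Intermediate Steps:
k(w) = √2*√w (k(w) = √(2*w) = √2*√w)
D(k(10), -96)*57 = (-26 - 1*(-96))*57 = (-26 + 96)*57 = 70*57 = 3990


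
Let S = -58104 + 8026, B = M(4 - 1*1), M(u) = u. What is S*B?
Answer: -150234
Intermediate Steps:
B = 3 (B = 4 - 1*1 = 4 - 1 = 3)
S = -50078
S*B = -50078*3 = -150234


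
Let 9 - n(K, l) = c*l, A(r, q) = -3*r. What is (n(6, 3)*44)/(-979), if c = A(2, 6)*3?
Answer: -252/89 ≈ -2.8315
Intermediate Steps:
c = -18 (c = -3*2*3 = -6*3 = -18)
n(K, l) = 9 + 18*l (n(K, l) = 9 - (-18)*l = 9 + 18*l)
(n(6, 3)*44)/(-979) = ((9 + 18*3)*44)/(-979) = ((9 + 54)*44)*(-1/979) = (63*44)*(-1/979) = 2772*(-1/979) = -252/89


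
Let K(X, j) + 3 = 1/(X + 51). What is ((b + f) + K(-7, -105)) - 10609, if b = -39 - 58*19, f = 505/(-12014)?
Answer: -3106417027/264308 ≈ -11753.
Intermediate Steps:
f = -505/12014 (f = 505*(-1/12014) = -505/12014 ≈ -0.042034)
K(X, j) = -3 + 1/(51 + X) (K(X, j) = -3 + 1/(X + 51) = -3 + 1/(51 + X))
b = -1141 (b = -39 - 1102 = -1141)
((b + f) + K(-7, -105)) - 10609 = ((-1141 - 505/12014) + (-152 - 3*(-7))/(51 - 7)) - 10609 = (-13708479/12014 + (-152 + 21)/44) - 10609 = (-13708479/12014 + (1/44)*(-131)) - 10609 = (-13708479/12014 - 131/44) - 10609 = -302373455/264308 - 10609 = -3106417027/264308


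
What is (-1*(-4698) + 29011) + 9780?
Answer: 43489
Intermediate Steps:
(-1*(-4698) + 29011) + 9780 = (4698 + 29011) + 9780 = 33709 + 9780 = 43489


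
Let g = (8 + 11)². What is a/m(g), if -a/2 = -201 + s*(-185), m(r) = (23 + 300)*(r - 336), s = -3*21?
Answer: -22908/8075 ≈ -2.8369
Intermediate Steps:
s = -63
g = 361 (g = 19² = 361)
m(r) = -108528 + 323*r (m(r) = 323*(-336 + r) = -108528 + 323*r)
a = -22908 (a = -2*(-201 - 63*(-185)) = -2*(-201 + 11655) = -2*11454 = -22908)
a/m(g) = -22908/(-108528 + 323*361) = -22908/(-108528 + 116603) = -22908/8075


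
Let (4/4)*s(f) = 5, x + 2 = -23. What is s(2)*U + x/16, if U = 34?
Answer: 2695/16 ≈ 168.44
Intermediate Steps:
x = -25 (x = -2 - 23 = -25)
s(f) = 5
s(2)*U + x/16 = 5*34 - 25/16 = 170 - 25*1/16 = 170 - 25/16 = 2695/16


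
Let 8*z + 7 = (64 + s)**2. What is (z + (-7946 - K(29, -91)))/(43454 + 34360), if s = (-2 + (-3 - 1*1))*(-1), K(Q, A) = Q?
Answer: -58907/622512 ≈ -0.094628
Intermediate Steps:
s = 6 (s = (-2 + (-3 - 1))*(-1) = (-2 - 4)*(-1) = -6*(-1) = 6)
z = 4893/8 (z = -7/8 + (64 + 6)**2/8 = -7/8 + (1/8)*70**2 = -7/8 + (1/8)*4900 = -7/8 + 1225/2 = 4893/8 ≈ 611.63)
(z + (-7946 - K(29, -91)))/(43454 + 34360) = (4893/8 + (-7946 - 1*29))/(43454 + 34360) = (4893/8 + (-7946 - 29))/77814 = (4893/8 - 7975)*(1/77814) = -58907/8*1/77814 = -58907/622512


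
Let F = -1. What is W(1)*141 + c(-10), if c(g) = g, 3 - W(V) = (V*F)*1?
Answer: 554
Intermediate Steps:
W(V) = 3 + V (W(V) = 3 - V*(-1) = 3 - (-V) = 3 - (-1)*V = 3 + V)
W(1)*141 + c(-10) = (3 + 1)*141 - 10 = 4*141 - 10 = 564 - 10 = 554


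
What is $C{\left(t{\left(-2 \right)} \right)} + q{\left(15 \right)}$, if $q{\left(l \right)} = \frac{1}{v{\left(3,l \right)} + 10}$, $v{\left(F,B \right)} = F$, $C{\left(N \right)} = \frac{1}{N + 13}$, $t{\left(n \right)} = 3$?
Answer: $\frac{29}{208} \approx 0.13942$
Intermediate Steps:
$C{\left(N \right)} = \frac{1}{13 + N}$
$q{\left(l \right)} = \frac{1}{13}$ ($q{\left(l \right)} = \frac{1}{3 + 10} = \frac{1}{13}$)
$C{\left(t{\left(-2 \right)} \right)} + q{\left(15 \right)} = \frac{1}{13 + 3} + \frac{1}{13} = \frac{1}{16} + \frac{1}{13} = \frac{29}{208}$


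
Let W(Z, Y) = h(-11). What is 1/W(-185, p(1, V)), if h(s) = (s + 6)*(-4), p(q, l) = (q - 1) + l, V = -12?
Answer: 1/20 ≈ 0.050000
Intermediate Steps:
p(q, l) = -1 + l + q (p(q, l) = (-1 + q) + l = -1 + l + q)
h(s) = -24 - 4*s (h(s) = (6 + s)*(-4) = -24 - 4*s)
W(Z, Y) = 20 (W(Z, Y) = -24 - 4*(-11) = -24 + 44 = 20)
1/W(-185, p(1, V)) = 1/20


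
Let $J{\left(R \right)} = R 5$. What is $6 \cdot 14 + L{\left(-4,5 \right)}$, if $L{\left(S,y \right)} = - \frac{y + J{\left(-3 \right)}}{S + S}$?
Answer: $\frac{331}{4} \approx 82.75$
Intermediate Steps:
$J{\left(R \right)} = 5 R$
$L{\left(S,y \right)} = - \frac{-15 + y}{2 S}$ ($L{\left(S,y \right)} = - \frac{y + 5 \left(-3\right)}{S + S} = - \frac{y - 15}{2 S} = - \left(-15 + y\right) \frac{1}{2 S} = - \frac{-15 + y}{2 S}$)
$6 \cdot 14 + L{\left(-4,5 \right)} = 6 \cdot 14 + \frac{15 - 5}{2 \left(-4\right)} = 84 + \frac{1}{2} \left(- \frac{1}{4}\right) \left(15 - 5\right) = 84 + \frac{1}{2} \left(- \frac{1}{4}\right) 10 = 84 - \frac{5}{4} = \frac{331}{4}$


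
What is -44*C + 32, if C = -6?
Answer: 296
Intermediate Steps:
-44*C + 32 = -44*(-6) + 32 = 264 + 32 = 296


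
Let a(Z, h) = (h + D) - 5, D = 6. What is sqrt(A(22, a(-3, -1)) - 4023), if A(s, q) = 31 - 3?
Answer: I*sqrt(3995) ≈ 63.206*I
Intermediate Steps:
a(Z, h) = 1 + h (a(Z, h) = (h + 6) - 5 = (6 + h) - 5 = 1 + h)
A(s, q) = 28
sqrt(A(22, a(-3, -1)) - 4023) = sqrt(28 - 4023) = sqrt(-3995) = I*sqrt(3995)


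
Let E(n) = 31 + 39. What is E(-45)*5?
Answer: 350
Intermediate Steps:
E(n) = 70
E(-45)*5 = 70*5 = 350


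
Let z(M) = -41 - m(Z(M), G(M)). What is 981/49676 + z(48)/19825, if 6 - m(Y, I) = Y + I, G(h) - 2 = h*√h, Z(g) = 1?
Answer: 17262581/984826700 + 192*√3/19825 ≈ 0.034303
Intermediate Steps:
G(h) = 2 + h^(3/2) (G(h) = 2 + h*√h = 2 + h^(3/2))
m(Y, I) = 6 - I - Y (m(Y, I) = 6 - (Y + I) = 6 - (I + Y) = 6 + (-I - Y) = 6 - I - Y)
z(M) = -44 + M^(3/2) (z(M) = -41 - (6 - (2 + M^(3/2)) - 1*1) = -41 - (6 + (-2 - M^(3/2)) - 1) = -41 - (3 - M^(3/2)) = -41 + (-3 + M^(3/2)) = -44 + M^(3/2))
981/49676 + z(48)/19825 = 981/49676 + (-44 + 48^(3/2))/19825 = 981*(1/49676) + (-44 + 192*√3)*(1/19825) = 981/49676 + (-44/19825 + 192*√3/19825) = 17262581/984826700 + 192*√3/19825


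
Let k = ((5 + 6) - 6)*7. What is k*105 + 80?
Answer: 3755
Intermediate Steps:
k = 35 (k = (11 - 6)*7 = 5*7 = 35)
k*105 + 80 = 35*105 + 80 = 3675 + 80 = 3755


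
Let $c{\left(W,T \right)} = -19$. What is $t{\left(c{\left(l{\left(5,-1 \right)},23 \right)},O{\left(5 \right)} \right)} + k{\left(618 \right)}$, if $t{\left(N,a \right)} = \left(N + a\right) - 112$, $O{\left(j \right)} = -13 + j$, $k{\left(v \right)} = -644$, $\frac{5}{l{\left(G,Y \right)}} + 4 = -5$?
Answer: $-783$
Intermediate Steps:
$l{\left(G,Y \right)} = - \frac{5}{9}$ ($l{\left(G,Y \right)} = \frac{5}{-4 - 5} = \frac{5}{-9} = 5 \left(- \frac{1}{9}\right) = - \frac{5}{9}$)
$t{\left(N,a \right)} = -112 + N + a$
$t{\left(c{\left(l{\left(5,-1 \right)},23 \right)},O{\left(5 \right)} \right)} + k{\left(618 \right)} = \left(-112 - 19 + \left(-13 + 5\right)\right) - 644 = \left(-112 - 19 - 8\right) - 644 = -139 - 644 = -783$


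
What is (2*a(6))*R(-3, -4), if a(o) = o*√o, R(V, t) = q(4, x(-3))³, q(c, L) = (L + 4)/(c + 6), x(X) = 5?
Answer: 2187*√6/250 ≈ 21.428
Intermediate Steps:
q(c, L) = (4 + L)/(6 + c)
R(V, t) = 729/1000 (R(V, t) = ((4 + 5)/(6 + 4))³ = (9/10)³ = 729/1000)
a(o) = o^(3/2)
(2*a(6))*R(-3, -4) = (2*6^(3/2))*(729/1000) = (2*(6*√6))*(729/1000) = (12*√6)*(729/1000) = 2187*√6/250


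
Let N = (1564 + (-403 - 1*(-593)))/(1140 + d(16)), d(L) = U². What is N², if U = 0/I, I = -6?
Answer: 769129/324900 ≈ 2.3673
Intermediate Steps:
U = 0 (U = 0/(-6) = 0*(-⅙) = 0)
d(L) = 0 (d(L) = 0² = 0)
N = 877/570 (N = (1564 + (-403 - 1*(-593)))/(1140 + 0) = (1564 + (-403 + 593))/1140 = (1564 + 190)*(1/1140) = 1754*(1/1140) = 877/570 ≈ 1.5386)
N² = (877/570)² = 769129/324900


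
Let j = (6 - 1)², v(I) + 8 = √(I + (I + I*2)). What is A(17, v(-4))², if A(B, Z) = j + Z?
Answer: 273 + 136*I ≈ 273.0 + 136.0*I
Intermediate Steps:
v(I) = -8 + 2*√I (v(I) = -8 + √(I + (I + I*2)) = -8 + √(I + (I + 2*I)) = -8 + √(I + 3*I) = -8 + √(4*I) = -8 + 2*√I)
j = 25 (j = 5² = 25)
A(B, Z) = 25 + Z
A(17, v(-4))² = (25 + (-8 + 2*√(-4)))² = (25 + (-8 + 2*(2*I)))² = (25 + (-8 + 4*I))² = (17 + 4*I)²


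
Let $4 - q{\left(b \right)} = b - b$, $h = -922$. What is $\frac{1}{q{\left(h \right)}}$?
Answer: $\frac{1}{4} \approx 0.25$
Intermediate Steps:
$q{\left(b \right)} = 4$ ($q{\left(b \right)} = 4 - \left(b - b\right) = 4 - 0 = 4 + 0 = 4$)
$\frac{1}{q{\left(h \right)}} = \frac{1}{4}$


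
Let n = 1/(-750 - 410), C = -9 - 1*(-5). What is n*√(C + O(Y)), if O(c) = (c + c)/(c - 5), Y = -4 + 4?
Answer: -I/580 ≈ -0.0017241*I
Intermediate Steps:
C = -4 (C = -9 + 5 = -4)
Y = 0
O(c) = 2*c/(-5 + c) (O(c) = (2*c)/(-5 + c) = 2*c/(-5 + c))
n = -1/1160 (n = 1/(-1160) = -1/1160 ≈ -0.00086207)
n*√(C + O(Y)) = -√(-4 + 2*0/(-5 + 0))/1160 = -√(-4 + 2*0/(-5))/1160 = -√(-4 + 2*0*(-⅕))/1160 = -√(-4 + 0)/1160 = -I/580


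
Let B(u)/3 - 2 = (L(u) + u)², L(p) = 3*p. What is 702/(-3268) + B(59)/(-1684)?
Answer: -34202835/343957 ≈ -99.439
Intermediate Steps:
B(u) = 6 + 48*u² (B(u) = 6 + 3*(3*u + u)² = 6 + 3*(4*u)² = 6 + 3*(16*u²) = 6 + 48*u²)
702/(-3268) + B(59)/(-1684) = 702/(-3268) + (6 + 48*59²)/(-1684) = 702*(-1/3268) + (6 + 48*3481)*(-1/1684) = -351/1634 + (6 + 167088)*(-1/1684) = -351/1634 + 167094*(-1/1684) = -351/1634 - 83547/842 = -34202835/343957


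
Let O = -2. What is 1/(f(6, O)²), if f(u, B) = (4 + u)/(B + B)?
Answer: 4/25 ≈ 0.16000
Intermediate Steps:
f(u, B) = (4 + u)/(2*B) (f(u, B) = (4 + u)/((2*B)) = (4 + u)*(1/(2*B)) = (4 + u)/(2*B))
1/(f(6, O)²) = 1/(((½)*(4 + 6)/(-2))²) = 1/(((½)*(-½)*10)²) = 1/((-5/2)²) = 1/(25/4) = 4/25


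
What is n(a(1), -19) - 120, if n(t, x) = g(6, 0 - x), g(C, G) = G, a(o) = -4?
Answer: -101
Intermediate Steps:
n(t, x) = -x (n(t, x) = 0 - x = -x)
n(a(1), -19) - 120 = -1*(-19) - 120 = 19 - 120 = -101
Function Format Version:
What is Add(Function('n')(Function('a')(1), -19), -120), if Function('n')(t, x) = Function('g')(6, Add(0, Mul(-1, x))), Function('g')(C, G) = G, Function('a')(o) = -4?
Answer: -101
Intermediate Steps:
Function('n')(t, x) = Mul(-1, x) (Function('n')(t, x) = Add(0, Mul(-1, x)) = Mul(-1, x))
Add(Function('n')(Function('a')(1), -19), -120) = Add(Mul(-1, -19), -120) = Add(19, -120) = -101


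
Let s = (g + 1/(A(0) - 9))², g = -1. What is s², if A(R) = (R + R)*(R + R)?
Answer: 10000/6561 ≈ 1.5242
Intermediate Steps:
A(R) = 4*R² (A(R) = (2*R)*(2*R) = 4*R²)
s = 100/81 (s = (-1 + 1/(4*0² - 9))² = (-1 + 1/(4*0 - 9))² = (-1 + 1/(0 - 9))² = (-1 + 1/(-9))² = (-1 - ⅑)² = (-10/9)² = 100/81 ≈ 1.2346)
s² = (100/81)² = 10000/6561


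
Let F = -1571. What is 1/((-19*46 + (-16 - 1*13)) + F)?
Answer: -1/2474 ≈ -0.00040420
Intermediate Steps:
1/((-19*46 + (-16 - 1*13)) + F) = 1/((-19*46 + (-16 - 1*13)) - 1571) = 1/((-874 + (-16 - 13)) - 1571) = 1/((-874 - 29) - 1571) = 1/(-903 - 1571) = 1/(-2474) = -1/2474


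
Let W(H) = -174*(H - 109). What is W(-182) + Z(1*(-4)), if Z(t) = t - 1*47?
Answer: 50583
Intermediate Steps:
W(H) = 18966 - 174*H (W(H) = -174*(-109 + H) = 18966 - 174*H)
Z(t) = -47 + t (Z(t) = t - 47 = -47 + t)
W(-182) + Z(1*(-4)) = (18966 - 174*(-182)) + (-47 + 1*(-4)) = (18966 + 31668) + (-47 - 4) = 50634 - 51 = 50583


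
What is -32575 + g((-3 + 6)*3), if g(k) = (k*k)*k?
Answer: -31846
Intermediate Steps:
g(k) = k³ (g(k) = k²*k = k³)
-32575 + g((-3 + 6)*3) = -32575 + ((-3 + 6)*3)³ = -32575 + (3*3)³ = -32575 + 9³ = -32575 + 729 = -31846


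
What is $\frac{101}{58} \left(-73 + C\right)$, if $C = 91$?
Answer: $\frac{909}{29} \approx 31.345$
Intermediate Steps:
$\frac{101}{58} \left(-73 + C\right) = \frac{101}{58} \left(-73 + 91\right) = 101 \cdot \frac{1}{58} \cdot 18 = \frac{101}{58} \cdot 18 = \frac{909}{29}$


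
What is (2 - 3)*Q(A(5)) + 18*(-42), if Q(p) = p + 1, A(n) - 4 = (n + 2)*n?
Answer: -796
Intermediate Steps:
A(n) = 4 + n*(2 + n) (A(n) = 4 + (n + 2)*n = 4 + (2 + n)*n = 4 + n*(2 + n))
Q(p) = 1 + p
(2 - 3)*Q(A(5)) + 18*(-42) = (2 - 3)*(1 + (4 + 5² + 2*5)) + 18*(-42) = -(1 + (4 + 25 + 10)) - 756 = -(1 + 39) - 756 = -1*40 - 756 = -40 - 756 = -796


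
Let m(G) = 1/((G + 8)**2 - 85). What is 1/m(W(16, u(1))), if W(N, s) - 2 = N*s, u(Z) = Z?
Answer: 591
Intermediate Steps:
W(N, s) = 2 + N*s
m(G) = 1/(-85 + (8 + G)**2) (m(G) = 1/((8 + G)**2 - 85) = 1/(-85 + (8 + G)**2))
1/m(W(16, u(1))) = 1/(1/(-85 + (8 + (2 + 16*1))**2)) = 1/(1/(-85 + (8 + (2 + 16))**2)) = 1/(1/(-85 + (8 + 18)**2)) = 1/(1/(-85 + 26**2)) = 1/(1/(-85 + 676)) = 1/(1/591) = 591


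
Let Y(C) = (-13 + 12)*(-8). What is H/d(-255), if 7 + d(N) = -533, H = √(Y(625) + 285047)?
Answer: -√285055/540 ≈ -0.98871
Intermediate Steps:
Y(C) = 8 (Y(C) = -1*(-8) = 8)
H = √285055 (H = √(8 + 285047) = √285055 ≈ 533.91)
d(N) = -540 (d(N) = -7 - 533 = -540)
H/d(-255) = √285055/(-540) = √285055*(-1/540) = -√285055/540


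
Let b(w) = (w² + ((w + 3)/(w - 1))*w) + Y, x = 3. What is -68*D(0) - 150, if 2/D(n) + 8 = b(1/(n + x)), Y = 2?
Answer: -132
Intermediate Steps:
b(w) = 2 + w² + w*(3 + w)/(-1 + w) (b(w) = (w² + ((w + 3)/(w - 1))*w) + 2 = (w² + ((3 + w)/(-1 + w))*w) + 2 = (w² + w*(3 + w)/(-1 + w)) + 2 = 2 + w² + w*(3 + w)/(-1 + w))
D(n) = 2/(-8 + (-2 + (3 + n)⁻³ + 5/(3 + n))/(-1 + 1/(3 + n))) (D(n) = 2/(-8 + (-2 + (1/(n + 3))³ + 5/(n + 3))/(-1 + 1/(n + 3))) = 2/(-8 + (-2 + (1/(3 + n))³ + 5/(3 + n))/(-1 + 1/(3 + n))) = 2/(-8 + (-2 + (3 + n)⁻³ + 5/(3 + n))/(-1 + 1/(3 + n))))
-68*D(0) - 150 = -136*(-18 - 1*0³ - 21*0 - 8*0²)/(136 + 6*0³ + 51*0² + 144*0) - 150 = -136*(-18 - 1*0 + 0 - 8*0)/(136 + 6*0 + 51*0 + 0) - 150 = -136*(-18 + 0 + 0 + 0)/(136 + 0 + 0 + 0) - 150 = -136*(-18)/136 - 150 = -68*(-9/34) - 150 = 18 - 150 = -132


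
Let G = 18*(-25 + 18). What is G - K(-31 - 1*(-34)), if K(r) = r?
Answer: -129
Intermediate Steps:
G = -126 (G = 18*(-7) = -126)
G - K(-31 - 1*(-34)) = -126 - (-31 - 1*(-34)) = -126 - (-31 + 34) = -126 - 1*3 = -126 - 3 = -129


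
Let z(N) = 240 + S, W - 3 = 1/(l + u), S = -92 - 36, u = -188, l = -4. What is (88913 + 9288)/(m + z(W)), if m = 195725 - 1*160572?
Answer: 98201/35265 ≈ 2.7847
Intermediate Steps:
S = -128
W = 575/192 (W = 3 + 1/(-4 - 188) = 3 + 1/(-192) = 3 - 1/192 = 575/192 ≈ 2.9948)
z(N) = 112 (z(N) = 240 - 128 = 112)
m = 35153 (m = 195725 - 160572 = 35153)
(88913 + 9288)/(m + z(W)) = (88913 + 9288)/(35153 + 112) = 98201/35265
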